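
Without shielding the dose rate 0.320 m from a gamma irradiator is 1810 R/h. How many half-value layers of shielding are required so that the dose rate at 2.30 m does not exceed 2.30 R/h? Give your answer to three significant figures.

3.93 half-value layers

At 2.30 m, distance alone gives (0.320/2.30)² = 0.01936, so 1810 × 0.01936 = 35.04 R/h.
Further attenuation needed: 35.04/2.30 = 15.23.
n = log₂(15.23) = 3.929 half-value layers.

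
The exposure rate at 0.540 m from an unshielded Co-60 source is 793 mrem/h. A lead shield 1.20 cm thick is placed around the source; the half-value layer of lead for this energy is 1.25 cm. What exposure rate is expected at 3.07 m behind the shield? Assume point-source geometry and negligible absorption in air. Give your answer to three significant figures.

Distance alone: 793 × (0.540/3.07)² = 793 × 0.03094 = 24.54 mrem/h.
Shield: 1.20/1.25 = 0.9600 half-value layers → attenuation 2^(−0.9600) = 0.5141.
Combined: 24.54 × 0.5141 = 12.62 mrem/h.

12.6 mrem/h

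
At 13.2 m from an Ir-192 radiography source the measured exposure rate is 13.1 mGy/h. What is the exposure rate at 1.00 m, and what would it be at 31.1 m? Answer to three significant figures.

Since intensity falls as 1/r²,
At 1.00 m: (13.2/1.00)² = 174.2, so 13.1 × 174.2 = 2282 mGy/h
At 31.1 m: 2282 × (1.00/31.1)² = 2282 × 0.001034 = 2.360 mGy/h.

2280 mGy/h; 2.36 mGy/h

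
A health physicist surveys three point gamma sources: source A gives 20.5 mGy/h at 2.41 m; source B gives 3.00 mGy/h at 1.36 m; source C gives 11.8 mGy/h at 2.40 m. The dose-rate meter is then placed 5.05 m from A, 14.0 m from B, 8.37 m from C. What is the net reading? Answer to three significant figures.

5.67 mGy/h

By superposition, sum each source's inverse-square contribution:
A: 20.5 × (2.41/5.05)² = 4.669 mGy/h
B: 3.00 × (1.36/14.0)² = 0.02831 mGy/h
C: 11.8 × (2.40/8.37)² = 0.9702 mGy/h
Total = 4.669 + 0.02831 + 0.9702 = 5.668 mGy/h.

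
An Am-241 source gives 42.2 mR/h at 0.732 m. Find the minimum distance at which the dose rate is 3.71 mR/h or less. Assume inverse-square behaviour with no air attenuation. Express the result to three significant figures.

Applying the 1/r² law, d₂ = d₁·√(I₁/I₂).
I₁/I₂ = 42.2/3.71 = 11.37, so d₂ = 0.732 × √11.37 = 2.468 m.

2.47 m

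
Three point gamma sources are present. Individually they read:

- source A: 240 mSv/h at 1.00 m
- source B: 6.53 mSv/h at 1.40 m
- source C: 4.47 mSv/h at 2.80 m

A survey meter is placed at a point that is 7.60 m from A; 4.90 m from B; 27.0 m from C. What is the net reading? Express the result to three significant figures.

By superposition, sum each source's inverse-square contribution:
A: 240 × (1.00/7.60)² = 4.155 mSv/h
B: 6.53 × (1.40/4.90)² = 0.5331 mSv/h
C: 4.47 × (2.80/27.0)² = 0.04807 mSv/h
Total = 4.155 + 0.5331 + 0.04807 = 4.736 mSv/h.

4.74 mSv/h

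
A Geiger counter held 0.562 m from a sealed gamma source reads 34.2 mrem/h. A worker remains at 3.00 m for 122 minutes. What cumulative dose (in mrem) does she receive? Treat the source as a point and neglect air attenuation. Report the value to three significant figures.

2.44 mrem

Using I₁d₁² = I₂d₂², rate at 3.00 m:
(0.562/3.00)² = 0.03509, so 34.2 × 0.03509 = 1.200 mrem/h.
Dose = rate × time = 1.200 mrem/h × 2.033 h = 2.440 mrem.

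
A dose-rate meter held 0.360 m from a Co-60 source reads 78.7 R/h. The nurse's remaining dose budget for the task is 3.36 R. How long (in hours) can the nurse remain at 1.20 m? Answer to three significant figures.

0.474 h

Intensity scales as (d₁/d₂)², so rate at 1.20 m:
(0.360/1.20)² = 0.09000, so 78.7 × 0.09000 = 7.083 R/h.
Stay time = 3.36 R ÷ 7.083 R/h = 0.4744 h.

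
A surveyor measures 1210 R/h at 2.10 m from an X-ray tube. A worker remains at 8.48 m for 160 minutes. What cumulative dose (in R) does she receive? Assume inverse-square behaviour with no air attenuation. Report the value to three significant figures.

198 R

By the inverse-square law, rate at 8.48 m:
1210 × (2.10/8.48)² = 1210 × 0.06133 = 74.21 R/h.
Dose = rate × time = 74.21 R/h × 2.667 h = 197.9 R.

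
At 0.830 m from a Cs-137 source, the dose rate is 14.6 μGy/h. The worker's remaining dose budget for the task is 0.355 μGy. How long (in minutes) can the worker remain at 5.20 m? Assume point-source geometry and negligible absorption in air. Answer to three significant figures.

By the inverse-square law, rate at 5.20 m:
14.6 × (0.830/5.20)² = 14.6 × 0.02548 = 0.3720 μGy/h.
Stay time = 0.355 μGy ÷ 0.3720 μGy/h = 0.9543 h = 57.26 min.

57.3 min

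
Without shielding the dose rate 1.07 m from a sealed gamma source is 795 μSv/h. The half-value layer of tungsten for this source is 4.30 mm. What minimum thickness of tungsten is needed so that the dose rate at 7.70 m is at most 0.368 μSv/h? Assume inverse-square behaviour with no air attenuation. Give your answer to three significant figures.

At 7.70 m, distance alone gives (1.07/7.70)² = 0.01931, so 795 × 0.01931 = 15.35 μSv/h.
Further attenuation needed: 15.35/0.368 = 41.71.
n = log₂(41.71) = 5.382 half-value layers.
Thickness = 5.382 × 4.30 mm = 23.14 mm.

23.1 mm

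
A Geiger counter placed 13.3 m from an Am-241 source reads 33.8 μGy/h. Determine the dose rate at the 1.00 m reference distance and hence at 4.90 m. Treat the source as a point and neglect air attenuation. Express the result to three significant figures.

5980 μGy/h; 249 μGy/h

Since intensity falls as 1/r²,
At 1.00 m: (13.3/1.00)² = 176.9, so 33.8 × 176.9 = 5979 μGy/h
At 4.90 m: (1.00/4.90)² = 0.04165, so 5979 × 0.04165 = 249.0 μGy/h.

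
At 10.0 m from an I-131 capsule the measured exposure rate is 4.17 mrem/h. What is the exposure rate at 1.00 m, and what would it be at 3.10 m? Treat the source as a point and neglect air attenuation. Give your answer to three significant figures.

417 mrem/h; 43.4 mrem/h

Since intensity falls as 1/r²,
At 1.00 m: (10.0/1.00)² = 100.0, so 4.17 × 100.0 = 417.0 mrem/h
At 3.10 m: (1.00/3.10)² = 0.1041, so 417.0 × 0.1041 = 43.41 mrem/h.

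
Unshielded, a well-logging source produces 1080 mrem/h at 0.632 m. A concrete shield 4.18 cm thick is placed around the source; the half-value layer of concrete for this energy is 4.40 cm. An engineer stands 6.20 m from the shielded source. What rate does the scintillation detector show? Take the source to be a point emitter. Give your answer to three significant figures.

Distance alone: (0.632/6.20)² = 0.01039, so 1080 × 0.01039 = 11.22 mrem/h.
Shield: 4.18/4.40 = 0.9500 half-value layers → attenuation 2^(−0.9500) = 0.5176.
Combined: 11.22 × 0.5176 = 5.807 mrem/h.

5.81 mrem/h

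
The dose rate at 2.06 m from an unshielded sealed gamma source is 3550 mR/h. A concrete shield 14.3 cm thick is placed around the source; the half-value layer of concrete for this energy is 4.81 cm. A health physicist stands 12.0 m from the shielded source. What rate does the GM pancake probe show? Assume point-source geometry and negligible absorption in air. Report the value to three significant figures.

13.3 mR/h

Distance alone: 3550 × (2.06/12.0)² = 3550 × 0.02947 = 104.6 mR/h.
Shield: 14.3/4.81 = 2.973 half-value layers → attenuation 2^(−2.973) = 0.1274.
Combined: 104.6 × 0.1274 = 13.33 mR/h.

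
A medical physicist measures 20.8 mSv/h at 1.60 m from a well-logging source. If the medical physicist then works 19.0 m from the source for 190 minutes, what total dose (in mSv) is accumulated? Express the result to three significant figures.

0.467 mSv

Intensity scales as (d₁/d₂)², so rate at 19.0 m:
20.8 × (1.60/19.0)² = 20.8 × 0.007091 = 0.1475 mSv/h.
Dose = rate × time = 0.1475 mSv/h × 3.167 h = 0.4671 mSv.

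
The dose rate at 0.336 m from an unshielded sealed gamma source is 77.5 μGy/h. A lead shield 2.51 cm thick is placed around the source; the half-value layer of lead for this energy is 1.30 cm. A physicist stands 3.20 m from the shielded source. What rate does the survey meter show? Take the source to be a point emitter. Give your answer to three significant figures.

0.224 μGy/h

Distance alone: (0.336/3.20)² = 0.01102, so 77.5 × 0.01102 = 0.8540 μGy/h.
Shield: 2.51/1.30 = 1.931 half-value layers → attenuation 2^(−1.931) = 0.2622.
Combined: 0.8540 × 0.2622 = 0.2239 μGy/h.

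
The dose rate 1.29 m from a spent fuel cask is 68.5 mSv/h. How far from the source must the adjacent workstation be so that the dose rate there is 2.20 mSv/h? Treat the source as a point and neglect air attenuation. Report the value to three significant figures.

7.20 m

By the inverse-square law, d₂ = d₁·√(I₁/I₂).
I₁/I₂ = 68.5/2.20 = 31.14, so d₂ = 1.29 × √31.14 = 7.199 m.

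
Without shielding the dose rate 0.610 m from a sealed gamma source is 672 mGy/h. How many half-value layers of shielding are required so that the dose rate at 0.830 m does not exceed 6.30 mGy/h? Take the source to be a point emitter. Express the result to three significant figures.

At 0.830 m, distance alone gives 672 × (0.610/0.830)² = 672 × 0.5401 = 362.9 mGy/h.
Further attenuation needed: 362.9/6.30 = 57.60.
n = log₂(57.60) = 5.848 half-value layers.

5.85 half-value layers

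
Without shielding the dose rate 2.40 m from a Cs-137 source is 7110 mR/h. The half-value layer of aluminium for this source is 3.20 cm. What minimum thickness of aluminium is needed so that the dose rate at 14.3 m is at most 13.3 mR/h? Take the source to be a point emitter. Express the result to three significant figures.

12.5 cm

At 14.3 m, distance alone gives (2.40/14.3)² = 0.02817, so 7110 × 0.02817 = 200.3 mR/h.
Further attenuation needed: 200.3/13.3 = 15.06.
n = log₂(15.06) = 3.913 half-value layers.
Thickness = 3.913 × 3.20 cm = 12.52 cm.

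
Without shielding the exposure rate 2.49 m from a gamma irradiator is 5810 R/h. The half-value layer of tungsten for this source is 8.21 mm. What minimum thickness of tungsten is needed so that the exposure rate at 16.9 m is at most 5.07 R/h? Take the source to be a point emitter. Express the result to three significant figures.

38.1 mm

At 16.9 m, distance alone gives (2.49/16.9)² = 0.02171, so 5810 × 0.02171 = 126.1 R/h.
Further attenuation needed: 126.1/5.07 = 24.87.
n = log₂(24.87) = 4.636 half-value layers.
Thickness = 4.636 × 8.21 mm = 38.06 mm.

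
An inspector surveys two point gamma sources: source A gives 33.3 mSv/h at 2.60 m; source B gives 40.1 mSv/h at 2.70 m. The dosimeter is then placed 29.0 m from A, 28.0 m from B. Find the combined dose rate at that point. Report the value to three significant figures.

0.641 mSv/h

Each source contributes Iᵢ·(dᵢ/rᵢ)²; contributions add.
A: 33.3 × (2.60/29.0)² = 0.2677 mSv/h
B: 40.1 × (2.70/28.0)² = 0.3729 mSv/h
Total = 0.2677 + 0.3729 = 0.6406 mSv/h.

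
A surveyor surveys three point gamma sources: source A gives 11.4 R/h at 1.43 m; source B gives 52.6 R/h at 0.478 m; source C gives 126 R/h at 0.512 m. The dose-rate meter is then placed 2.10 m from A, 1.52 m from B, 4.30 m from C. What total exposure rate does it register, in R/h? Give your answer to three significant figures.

12.3 R/h

Each source contributes Iᵢ·(dᵢ/rᵢ)²; contributions add.
A: 11.4 × (1.43/2.10)² = 5.286 R/h
B: 52.6 × (0.478/1.52)² = 5.202 R/h
C: 126 × (0.512/4.30)² = 1.786 R/h
Total = 5.286 + 5.202 + 1.786 = 12.27 R/h.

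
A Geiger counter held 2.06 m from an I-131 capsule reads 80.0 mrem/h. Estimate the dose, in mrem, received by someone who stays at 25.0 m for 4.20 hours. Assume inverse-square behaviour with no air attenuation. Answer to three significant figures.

By the inverse-square law, rate at 25.0 m:
(2.06/25.0)² = 0.006790, so 80.0 × 0.006790 = 0.5432 mrem/h.
Dose = rate × time = 0.5432 mrem/h × 4.200 h = 2.281 mrem.

2.28 mrem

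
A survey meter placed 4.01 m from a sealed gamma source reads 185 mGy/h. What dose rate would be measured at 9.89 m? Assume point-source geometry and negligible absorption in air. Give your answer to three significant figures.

30.4 mGy/h

Intensity scales as (d₁/d₂)², so scaling from 4.01 m to 9.89 m:
(4.01/9.89)² = 0.1644, so 185 × 0.1644 = 30.41 mGy/h.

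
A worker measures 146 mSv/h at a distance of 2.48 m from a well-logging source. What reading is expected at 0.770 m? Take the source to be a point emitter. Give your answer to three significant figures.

1510 mSv/h

Applying the 1/r² law, the rate at 0.770 m is
(2.48/0.770)² = 10.37, so 146 × 10.37 = 1514 mSv/h.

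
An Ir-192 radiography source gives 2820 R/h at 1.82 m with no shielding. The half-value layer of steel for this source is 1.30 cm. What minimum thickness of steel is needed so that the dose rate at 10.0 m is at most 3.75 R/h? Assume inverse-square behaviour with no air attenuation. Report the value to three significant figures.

At 10.0 m, distance alone gives 2820 × (1.82/10.0)² = 2820 × 0.03312 = 93.40 R/h.
Further attenuation needed: 93.40/3.75 = 24.91.
n = log₂(24.91) = 4.639 half-value layers.
Thickness = 4.639 × 1.30 cm = 6.031 cm.

6.03 cm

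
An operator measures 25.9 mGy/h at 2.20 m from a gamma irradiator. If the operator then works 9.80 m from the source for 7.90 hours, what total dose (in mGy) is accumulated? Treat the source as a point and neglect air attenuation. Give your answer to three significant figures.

Intensity scales as (d₁/d₂)², so rate at 9.80 m:
(2.20/9.80)² = 0.05040, so 25.9 × 0.05040 = 1.305 mGy/h.
Dose = rate × time = 1.305 mGy/h × 7.900 h = 10.31 mGy.

10.3 mGy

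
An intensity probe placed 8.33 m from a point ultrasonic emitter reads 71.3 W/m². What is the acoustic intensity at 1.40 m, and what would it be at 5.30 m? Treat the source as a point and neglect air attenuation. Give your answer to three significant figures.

2520 W/m²; 176 W/m²

Since intensity falls as 1/r²,
At 1.40 m: 71.3 × (8.33/1.40)² = 71.3 × 35.40 = 2524 W/m²
At 5.30 m: 2524 × (1.40/5.30)² = 2524 × 0.06978 = 176.1 W/m².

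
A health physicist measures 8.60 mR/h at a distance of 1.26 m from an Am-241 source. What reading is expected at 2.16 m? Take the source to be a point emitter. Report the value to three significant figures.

Since intensity falls as 1/r², the rate at 2.16 m is
8.60 × (1.26/2.16)² = 8.60 × 0.3403 = 2.927 mR/h.

2.93 mR/h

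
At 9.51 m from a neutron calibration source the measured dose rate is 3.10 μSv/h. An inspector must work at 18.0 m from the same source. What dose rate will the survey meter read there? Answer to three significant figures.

0.865 μSv/h

Intensity scales as (d₁/d₂)², so scaling from 9.51 m to 18.0 m:
3.10 × (9.51/18.0)² = 3.10 × 0.2791 = 0.8652 μSv/h.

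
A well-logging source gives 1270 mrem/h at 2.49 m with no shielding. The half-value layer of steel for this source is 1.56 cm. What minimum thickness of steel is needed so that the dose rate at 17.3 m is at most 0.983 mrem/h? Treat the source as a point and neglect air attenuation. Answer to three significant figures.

7.40 cm

At 17.3 m, distance alone gives 1270 × (2.49/17.3)² = 1270 × 0.02072 = 26.31 mrem/h.
Further attenuation needed: 26.31/0.983 = 26.77.
n = log₂(26.77) = 4.743 half-value layers.
Thickness = 4.743 × 1.56 cm = 7.399 cm.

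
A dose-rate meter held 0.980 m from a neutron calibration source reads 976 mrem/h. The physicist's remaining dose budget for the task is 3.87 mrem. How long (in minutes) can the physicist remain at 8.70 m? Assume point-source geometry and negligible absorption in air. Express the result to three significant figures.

Applying the 1/r² law, rate at 8.70 m:
976 × (0.980/8.70)² = 976 × 0.01269 = 12.39 mrem/h.
Stay time = 3.87 mrem ÷ 12.39 mrem/h = 0.3123 h = 18.74 min.

18.7 min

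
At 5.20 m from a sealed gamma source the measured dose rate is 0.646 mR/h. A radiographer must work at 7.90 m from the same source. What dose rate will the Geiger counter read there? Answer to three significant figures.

By the inverse-square law, scaling from 5.20 m to 7.90 m:
(5.20/7.90)² = 0.4333, so 0.646 × 0.4333 = 0.2799 mR/h.

0.280 mR/h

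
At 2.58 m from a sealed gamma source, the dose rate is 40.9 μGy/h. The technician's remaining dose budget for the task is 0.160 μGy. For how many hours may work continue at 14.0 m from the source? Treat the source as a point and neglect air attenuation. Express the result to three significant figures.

0.115 h

By the inverse-square law, rate at 14.0 m:
40.9 × (2.58/14.0)² = 40.9 × 0.03396 = 1.389 μGy/h.
Stay time = 0.160 μGy ÷ 1.389 μGy/h = 0.1152 h.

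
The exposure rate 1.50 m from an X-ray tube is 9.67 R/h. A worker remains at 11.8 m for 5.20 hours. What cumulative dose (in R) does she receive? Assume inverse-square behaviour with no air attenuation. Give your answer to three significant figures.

0.813 R

Applying the 1/r² law, rate at 11.8 m:
9.67 × (1.50/11.8)² = 9.67 × 0.01616 = 0.1563 R/h.
Dose = rate × time = 0.1563 R/h × 5.200 h = 0.8128 R.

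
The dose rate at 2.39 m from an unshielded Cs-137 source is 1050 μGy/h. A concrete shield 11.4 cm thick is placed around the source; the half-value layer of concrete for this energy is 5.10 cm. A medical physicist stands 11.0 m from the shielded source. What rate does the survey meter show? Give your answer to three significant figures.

Distance alone: 1050 × (2.39/11.0)² = 1050 × 0.04721 = 49.57 μGy/h.
Shield: 11.4/5.10 = 2.235 half-value layers → attenuation 2^(−2.235) = 0.2124.
Combined: 49.57 × 0.2124 = 10.53 μGy/h.

10.5 μGy/h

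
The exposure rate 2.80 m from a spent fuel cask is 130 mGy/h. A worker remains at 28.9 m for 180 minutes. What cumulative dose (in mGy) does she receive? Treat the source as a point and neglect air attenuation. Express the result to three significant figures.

3.66 mGy

Since intensity falls as 1/r², rate at 28.9 m:
(2.80/28.9)² = 0.009387, so 130 × 0.009387 = 1.220 mGy/h.
Dose = rate × time = 1.220 mGy/h × 3.000 h = 3.660 mGy.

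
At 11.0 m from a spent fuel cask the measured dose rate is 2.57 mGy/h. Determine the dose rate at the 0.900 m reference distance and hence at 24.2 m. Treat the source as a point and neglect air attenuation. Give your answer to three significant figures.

384 mGy/h; 0.531 mGy/h

By the inverse-square law,
At 0.900 m: (11.0/0.900)² = 149.4, so 2.57 × 149.4 = 384.0 mGy/h
At 24.2 m: 384.0 × (0.900/24.2)² = 384.0 × 0.001383 = 0.5311 mGy/h.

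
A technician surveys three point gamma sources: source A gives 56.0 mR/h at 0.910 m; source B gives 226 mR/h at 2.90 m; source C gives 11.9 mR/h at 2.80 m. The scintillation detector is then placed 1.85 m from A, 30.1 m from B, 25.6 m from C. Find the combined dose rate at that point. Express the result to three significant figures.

Each source contributes Iᵢ·(dᵢ/rᵢ)²; contributions add.
A: 56.0 × (0.910/1.85)² = 13.55 mR/h
B: 226 × (2.90/30.1)² = 2.098 mR/h
C: 11.9 × (2.80/25.6)² = 0.1424 mR/h
Total = 13.55 + 2.098 + 0.1424 = 15.79 mR/h.

15.8 mR/h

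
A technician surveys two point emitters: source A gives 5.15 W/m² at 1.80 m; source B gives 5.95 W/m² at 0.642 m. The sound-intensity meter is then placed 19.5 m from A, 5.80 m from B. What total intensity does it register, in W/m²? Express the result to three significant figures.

Each source contributes Iᵢ·(dᵢ/rᵢ)²; contributions add.
A: 5.15 × (1.80/19.5)² = 0.04388 W/m²
B: 5.95 × (0.642/5.80)² = 0.07290 W/m²
Total = 0.04388 + 0.07290 = 0.1168 W/m².

0.117 W/m²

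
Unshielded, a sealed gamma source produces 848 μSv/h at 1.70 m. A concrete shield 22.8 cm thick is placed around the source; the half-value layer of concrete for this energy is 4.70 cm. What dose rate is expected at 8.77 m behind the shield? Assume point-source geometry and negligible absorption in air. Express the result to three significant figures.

1.10 μSv/h

Distance alone: (1.70/8.77)² = 0.03757, so 848 × 0.03757 = 31.86 μSv/h.
Shield: 22.8/4.70 = 4.851 half-value layers → attenuation 2^(−4.851) = 0.03465.
Combined: 31.86 × 0.03465 = 1.104 μSv/h.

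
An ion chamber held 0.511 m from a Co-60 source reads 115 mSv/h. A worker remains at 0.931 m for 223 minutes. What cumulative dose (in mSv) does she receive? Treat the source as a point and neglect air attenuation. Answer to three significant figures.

Using I₁d₁² = I₂d₂², rate at 0.931 m:
(0.511/0.931)² = 0.3013, so 115 × 0.3013 = 34.65 mSv/h.
Dose = rate × time = 34.65 mSv/h × 3.717 h = 128.8 mSv.

129 mSv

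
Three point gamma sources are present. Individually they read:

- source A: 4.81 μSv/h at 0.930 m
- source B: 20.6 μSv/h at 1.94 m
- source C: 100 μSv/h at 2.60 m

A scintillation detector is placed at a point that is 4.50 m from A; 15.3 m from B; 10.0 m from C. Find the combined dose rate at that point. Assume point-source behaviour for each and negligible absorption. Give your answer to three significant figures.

By superposition, sum each source's inverse-square contribution:
A: 4.81 × (0.930/4.50)² = 0.2054 μSv/h
B: 20.6 × (1.94/15.3)² = 0.3312 μSv/h
C: 100 × (2.60/10.0)² = 6.760 μSv/h
Total = 0.2054 + 0.3312 + 6.760 = 7.297 μSv/h.

7.30 μSv/h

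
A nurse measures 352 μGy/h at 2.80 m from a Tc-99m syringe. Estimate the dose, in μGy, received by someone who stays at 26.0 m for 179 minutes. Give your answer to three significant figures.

By the inverse-square law, rate at 26.0 m:
(2.80/26.0)² = 0.01160, so 352 × 0.01160 = 4.083 μGy/h.
Dose = rate × time = 4.083 μGy/h × 2.983 h = 12.18 μGy.

12.2 μGy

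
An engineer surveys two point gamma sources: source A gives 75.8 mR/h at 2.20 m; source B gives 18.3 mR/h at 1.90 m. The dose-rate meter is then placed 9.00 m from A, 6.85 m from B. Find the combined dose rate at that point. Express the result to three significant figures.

5.94 mR/h

By superposition, sum each source's inverse-square contribution:
A: 75.8 × (2.20/9.00)² = 4.529 mR/h
B: 18.3 × (1.90/6.85)² = 1.408 mR/h
Total = 4.529 + 1.408 = 5.937 mR/h.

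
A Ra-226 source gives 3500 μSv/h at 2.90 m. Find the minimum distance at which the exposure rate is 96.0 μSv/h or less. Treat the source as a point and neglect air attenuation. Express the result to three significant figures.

Using I₁d₁² = I₂d₂², d₂ = d₁·√(I₁/I₂).
I₁/I₂ = 3500/96.0 = 36.46, so d₂ = 2.90 × √36.46 = 17.51 m.

17.5 m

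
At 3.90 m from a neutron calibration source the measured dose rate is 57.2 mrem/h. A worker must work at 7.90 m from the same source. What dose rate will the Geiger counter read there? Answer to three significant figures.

13.9 mrem/h

Since intensity falls as 1/r², scaling from 3.90 m to 7.90 m:
57.2 × (3.90/7.90)² = 57.2 × 0.2437 = 13.94 mrem/h.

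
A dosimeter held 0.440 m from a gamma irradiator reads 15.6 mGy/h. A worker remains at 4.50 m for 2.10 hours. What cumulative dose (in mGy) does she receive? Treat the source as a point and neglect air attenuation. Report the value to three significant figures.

Since intensity falls as 1/r², rate at 4.50 m:
15.6 × (0.440/4.50)² = 15.6 × 0.009560 = 0.1491 mGy/h.
Dose = rate × time = 0.1491 mGy/h × 2.100 h = 0.3131 mGy.

0.313 mGy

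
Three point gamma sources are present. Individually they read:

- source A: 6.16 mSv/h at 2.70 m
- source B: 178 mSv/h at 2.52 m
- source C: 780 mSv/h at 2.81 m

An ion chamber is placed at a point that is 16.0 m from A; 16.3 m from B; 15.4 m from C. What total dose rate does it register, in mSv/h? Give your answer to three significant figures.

30.4 mSv/h

By superposition, sum each source's inverse-square contribution:
A: 6.16 × (2.70/16.0)² = 0.1754 mSv/h
B: 178 × (2.52/16.3)² = 4.254 mSv/h
C: 780 × (2.81/15.4)² = 25.97 mSv/h
Total = 0.1754 + 4.254 + 25.97 = 30.40 mSv/h.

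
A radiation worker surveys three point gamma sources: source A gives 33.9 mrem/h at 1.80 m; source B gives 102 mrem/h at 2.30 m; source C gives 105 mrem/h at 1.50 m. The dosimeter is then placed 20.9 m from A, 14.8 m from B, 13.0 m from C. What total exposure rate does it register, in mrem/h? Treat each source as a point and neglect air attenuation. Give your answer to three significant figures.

4.11 mrem/h

By superposition, sum each source's inverse-square contribution:
A: 33.9 × (1.80/20.9)² = 0.2515 mrem/h
B: 102 × (2.30/14.8)² = 2.463 mrem/h
C: 105 × (1.50/13.0)² = 1.398 mrem/h
Total = 0.2515 + 2.463 + 1.398 = 4.112 mrem/h.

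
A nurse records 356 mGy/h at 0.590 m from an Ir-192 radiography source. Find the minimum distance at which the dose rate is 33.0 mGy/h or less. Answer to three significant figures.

Intensity scales as (d₁/d₂)², so d₂ = d₁·√(I₁/I₂).
I₁/I₂ = 356/33.0 = 10.79, so d₂ = 0.590 × √10.79 = 1.938 m.

1.94 m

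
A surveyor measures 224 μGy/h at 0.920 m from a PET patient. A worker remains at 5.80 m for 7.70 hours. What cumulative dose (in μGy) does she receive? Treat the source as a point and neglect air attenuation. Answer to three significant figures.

Applying the 1/r² law, rate at 5.80 m:
(0.920/5.80)² = 0.02516, so 224 × 0.02516 = 5.636 μGy/h.
Dose = rate × time = 5.636 μGy/h × 7.700 h = 43.40 μGy.

43.4 μGy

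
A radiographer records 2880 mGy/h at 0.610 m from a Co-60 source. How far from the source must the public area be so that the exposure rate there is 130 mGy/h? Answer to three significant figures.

Intensity scales as (d₁/d₂)², so d₂ = d₁·√(I₁/I₂).
I₁/I₂ = 2880/130 = 22.15, so d₂ = 0.610 × √22.15 = 2.871 m.

2.87 m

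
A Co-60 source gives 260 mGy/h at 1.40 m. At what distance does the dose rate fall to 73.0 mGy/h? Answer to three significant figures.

Intensity scales as (d₁/d₂)², so d₂ = d₁·√(I₁/I₂).
I₁/I₂ = 260/73.0 = 3.562, so d₂ = 1.40 × √3.562 = 2.642 m.

2.64 m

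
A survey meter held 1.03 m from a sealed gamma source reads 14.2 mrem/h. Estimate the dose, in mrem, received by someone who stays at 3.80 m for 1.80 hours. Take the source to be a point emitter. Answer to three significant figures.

Using I₁d₁² = I₂d₂², rate at 3.80 m:
14.2 × (1.03/3.80)² = 14.2 × 0.07347 = 1.043 mrem/h.
Dose = rate × time = 1.043 mrem/h × 1.800 h = 1.877 mrem.

1.88 mrem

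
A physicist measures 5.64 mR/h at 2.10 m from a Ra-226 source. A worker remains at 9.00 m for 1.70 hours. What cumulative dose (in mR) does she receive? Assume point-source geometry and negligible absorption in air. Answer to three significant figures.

0.522 mR

By the inverse-square law, rate at 9.00 m:
(2.10/9.00)² = 0.05444, so 5.64 × 0.05444 = 0.3070 mR/h.
Dose = rate × time = 0.3070 mR/h × 1.700 h = 0.5219 mR.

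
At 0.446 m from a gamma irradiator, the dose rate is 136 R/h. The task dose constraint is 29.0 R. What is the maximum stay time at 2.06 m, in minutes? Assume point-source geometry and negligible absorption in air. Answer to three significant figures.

273 min

By the inverse-square law, rate at 2.06 m:
136 × (0.446/2.06)² = 136 × 0.04687 = 6.374 R/h.
Stay time = 29.0 R ÷ 6.374 R/h = 4.550 h = 273.0 min.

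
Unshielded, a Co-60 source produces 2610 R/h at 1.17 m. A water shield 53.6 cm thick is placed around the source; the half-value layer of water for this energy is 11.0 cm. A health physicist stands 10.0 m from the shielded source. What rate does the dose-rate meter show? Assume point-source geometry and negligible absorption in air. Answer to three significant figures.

Distance alone: 2610 × (1.17/10.0)² = 2610 × 0.01369 = 35.73 R/h.
Shield: 53.6/11.0 = 4.873 half-value layers → attenuation 2^(−4.873) = 0.03413.
Combined: 35.73 × 0.03413 = 1.219 R/h.

1.22 R/h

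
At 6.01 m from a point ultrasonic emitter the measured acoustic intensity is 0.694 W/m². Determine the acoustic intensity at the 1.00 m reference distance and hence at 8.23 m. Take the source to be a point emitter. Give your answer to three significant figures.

Applying the 1/r² law,
At 1.00 m: (6.01/1.00)² = 36.12, so 0.694 × 36.12 = 25.07 W/m²
At 8.23 m: 25.07 × (1.00/8.23)² = 25.07 × 0.01476 = 0.3700 W/m².

25.1 W/m²; 0.370 W/m²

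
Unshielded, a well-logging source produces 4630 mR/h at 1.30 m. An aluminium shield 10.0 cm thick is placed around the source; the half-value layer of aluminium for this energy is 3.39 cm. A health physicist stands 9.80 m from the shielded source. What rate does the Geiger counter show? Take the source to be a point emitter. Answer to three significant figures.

10.5 mR/h

Distance alone: (1.30/9.80)² = 0.01760, so 4630 × 0.01760 = 81.49 mR/h.
Shield: 10.0/3.39 = 2.950 half-value layers → attenuation 2^(−2.950) = 0.1294.
Combined: 81.49 × 0.1294 = 10.54 mR/h.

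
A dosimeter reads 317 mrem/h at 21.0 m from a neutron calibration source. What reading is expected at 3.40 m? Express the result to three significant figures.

12100 mrem/h

Since intensity falls as 1/r², the rate at 3.40 m is
317 × (21.0/3.40)² = 317 × 38.15 = 12090 mrem/h.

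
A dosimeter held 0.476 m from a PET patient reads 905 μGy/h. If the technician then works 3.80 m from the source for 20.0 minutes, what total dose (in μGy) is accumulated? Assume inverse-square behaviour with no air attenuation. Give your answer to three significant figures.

4.73 μGy

Applying the 1/r² law, rate at 3.80 m:
(0.476/3.80)² = 0.01569, so 905 × 0.01569 = 14.20 μGy/h.
Dose = rate × time = 14.20 μGy/h × 0.3333 h = 4.733 μGy.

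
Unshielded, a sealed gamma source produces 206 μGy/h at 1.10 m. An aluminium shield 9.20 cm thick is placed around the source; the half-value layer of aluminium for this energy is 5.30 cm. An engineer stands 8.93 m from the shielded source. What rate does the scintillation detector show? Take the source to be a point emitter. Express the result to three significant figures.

0.938 μGy/h

Distance alone: 206 × (1.10/8.93)² = 206 × 0.01517 = 3.125 μGy/h.
Shield: 9.20/5.30 = 1.736 half-value layers → attenuation 2^(−1.736) = 0.3002.
Combined: 3.125 × 0.3002 = 0.9381 μGy/h.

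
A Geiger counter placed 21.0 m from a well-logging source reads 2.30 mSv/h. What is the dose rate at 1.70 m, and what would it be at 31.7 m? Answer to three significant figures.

By the inverse-square law,
At 1.70 m: 2.30 × (21.0/1.70)² = 2.30 × 152.6 = 351.0 mSv/h
At 31.7 m: (1.70/31.7)² = 0.002876, so 351.0 × 0.002876 = 1.009 mSv/h.

351 mSv/h; 1.01 mSv/h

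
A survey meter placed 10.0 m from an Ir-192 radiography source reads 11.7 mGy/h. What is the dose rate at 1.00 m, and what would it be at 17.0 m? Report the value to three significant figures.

Using I₁d₁² = I₂d₂²,
At 1.00 m: 11.7 × (10.0/1.00)² = 11.7 × 100.0 = 1170 mGy/h
At 17.0 m: (1.00/17.0)² = 0.003460, so 1170 × 0.003460 = 4.048 mGy/h.

1170 mGy/h; 4.05 mGy/h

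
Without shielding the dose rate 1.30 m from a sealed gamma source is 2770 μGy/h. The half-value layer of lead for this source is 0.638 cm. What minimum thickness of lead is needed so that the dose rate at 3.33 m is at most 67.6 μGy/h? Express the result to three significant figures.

At 3.33 m, distance alone gives 2770 × (1.30/3.33)² = 2770 × 0.1524 = 422.1 μGy/h.
Further attenuation needed: 422.1/67.6 = 6.244.
n = log₂(6.244) = 2.642 half-value layers.
Thickness = 2.642 × 0.638 cm = 1.686 cm.

1.69 cm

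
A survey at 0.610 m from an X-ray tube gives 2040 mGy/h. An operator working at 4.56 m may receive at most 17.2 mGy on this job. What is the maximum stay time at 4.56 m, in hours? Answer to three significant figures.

0.471 h

Applying the 1/r² law, rate at 4.56 m:
(0.610/4.56)² = 0.01789, so 2040 × 0.01789 = 36.50 mGy/h.
Stay time = 17.2 mGy ÷ 36.50 mGy/h = 0.4712 h.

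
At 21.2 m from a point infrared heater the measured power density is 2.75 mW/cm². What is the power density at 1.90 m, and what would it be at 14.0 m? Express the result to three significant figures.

342 mW/cm²; 6.31 mW/cm²

By the inverse-square law,
At 1.90 m: 2.75 × (21.2/1.90)² = 2.75 × 124.5 = 342.4 mW/cm²
At 14.0 m: (1.90/14.0)² = 0.01842, so 342.4 × 0.01842 = 6.307 mW/cm².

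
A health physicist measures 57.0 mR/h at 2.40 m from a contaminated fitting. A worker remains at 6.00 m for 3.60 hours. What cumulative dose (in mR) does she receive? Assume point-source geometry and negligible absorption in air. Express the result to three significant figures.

Applying the 1/r² law, rate at 6.00 m:
(2.40/6.00)² = 0.1600, so 57.0 × 0.1600 = 9.120 mR/h.
Dose = rate × time = 9.120 mR/h × 3.600 h = 32.83 mR.

32.8 mR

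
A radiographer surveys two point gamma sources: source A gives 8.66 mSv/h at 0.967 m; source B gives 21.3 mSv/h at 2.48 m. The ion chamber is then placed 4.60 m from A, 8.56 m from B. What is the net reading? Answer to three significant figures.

2.17 mSv/h

By superposition, sum each source's inverse-square contribution:
A: 8.66 × (0.967/4.60)² = 0.3827 mSv/h
B: 21.3 × (2.48/8.56)² = 1.788 mSv/h
Total = 0.3827 + 1.788 = 2.171 mSv/h.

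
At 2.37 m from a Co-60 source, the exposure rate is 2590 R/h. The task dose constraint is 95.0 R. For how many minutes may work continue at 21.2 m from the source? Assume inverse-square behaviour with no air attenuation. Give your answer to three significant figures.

Using I₁d₁² = I₂d₂², rate at 21.2 m:
2590 × (2.37/21.2)² = 2590 × 0.01250 = 32.38 R/h.
Stay time = 95.0 R ÷ 32.38 R/h = 2.934 h = 176.0 min.

176 min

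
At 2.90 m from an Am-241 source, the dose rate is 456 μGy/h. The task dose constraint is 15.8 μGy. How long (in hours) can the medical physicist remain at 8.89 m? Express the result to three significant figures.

0.326 h

Since intensity falls as 1/r², rate at 8.89 m:
456 × (2.90/8.89)² = 456 × 0.1064 = 48.52 μGy/h.
Stay time = 15.8 μGy ÷ 48.52 μGy/h = 0.3256 h.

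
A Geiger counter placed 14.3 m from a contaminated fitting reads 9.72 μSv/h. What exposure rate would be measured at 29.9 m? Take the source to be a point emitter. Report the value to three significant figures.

2.22 μSv/h

Using I₁d₁² = I₂d₂², scaling from 14.3 m to 29.9 m:
9.72 × (14.3/29.9)² = 9.72 × 0.2287 = 2.223 μSv/h.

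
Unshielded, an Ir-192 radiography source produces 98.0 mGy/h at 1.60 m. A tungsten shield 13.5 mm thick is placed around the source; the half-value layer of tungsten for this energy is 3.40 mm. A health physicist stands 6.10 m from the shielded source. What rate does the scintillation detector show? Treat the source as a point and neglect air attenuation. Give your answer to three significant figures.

Distance alone: (1.60/6.10)² = 0.06880, so 98.0 × 0.06880 = 6.742 mGy/h.
Shield: 13.5/3.40 = 3.971 half-value layers → attenuation 2^(−3.971) = 0.06377.
Combined: 6.742 × 0.06377 = 0.4299 mGy/h.

0.430 mGy/h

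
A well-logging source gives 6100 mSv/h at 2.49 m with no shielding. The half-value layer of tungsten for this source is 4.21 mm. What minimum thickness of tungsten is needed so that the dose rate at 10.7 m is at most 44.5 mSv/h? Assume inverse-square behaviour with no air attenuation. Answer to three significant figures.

At 10.7 m, distance alone gives (2.49/10.7)² = 0.05415, so 6100 × 0.05415 = 330.3 mSv/h.
Further attenuation needed: 330.3/44.5 = 7.422.
n = log₂(7.422) = 2.892 half-value layers.
Thickness = 2.892 × 4.21 mm = 12.18 mm.

12.2 mm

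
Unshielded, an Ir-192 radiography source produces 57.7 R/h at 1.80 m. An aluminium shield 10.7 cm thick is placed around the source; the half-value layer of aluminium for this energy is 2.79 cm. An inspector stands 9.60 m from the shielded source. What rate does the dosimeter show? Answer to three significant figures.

0.142 R/h

Distance alone: (1.80/9.60)² = 0.03516, so 57.7 × 0.03516 = 2.029 R/h.
Shield: 10.7/2.79 = 3.835 half-value layers → attenuation 2^(−3.835) = 0.07007.
Combined: 2.029 × 0.07007 = 0.1422 R/h.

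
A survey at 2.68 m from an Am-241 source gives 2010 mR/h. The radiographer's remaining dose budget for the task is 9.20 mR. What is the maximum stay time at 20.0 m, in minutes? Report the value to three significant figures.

Intensity scales as (d₁/d₂)², so rate at 20.0 m:
(2.68/20.0)² = 0.01796, so 2010 × 0.01796 = 36.10 mR/h.
Stay time = 9.20 mR ÷ 36.10 mR/h = 0.2548 h = 15.29 min.

15.3 min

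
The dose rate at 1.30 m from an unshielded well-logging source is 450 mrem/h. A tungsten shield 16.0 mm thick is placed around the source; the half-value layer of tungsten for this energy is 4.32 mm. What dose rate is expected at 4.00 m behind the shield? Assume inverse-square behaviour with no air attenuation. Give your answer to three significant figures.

Distance alone: 450 × (1.30/4.00)² = 450 × 0.1056 = 47.52 mrem/h.
Shield: 16.0/4.32 = 3.704 half-value layers → attenuation 2^(−3.704) = 0.07673.
Combined: 47.52 × 0.07673 = 3.646 mrem/h.

3.65 mrem/h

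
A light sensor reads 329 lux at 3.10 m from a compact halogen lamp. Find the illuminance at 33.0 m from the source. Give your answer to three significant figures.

Since intensity falls as 1/r², the rate at 33.0 m is
(3.10/33.0)² = 0.008825, so 329 × 0.008825 = 2.903 lux.

2.90 lux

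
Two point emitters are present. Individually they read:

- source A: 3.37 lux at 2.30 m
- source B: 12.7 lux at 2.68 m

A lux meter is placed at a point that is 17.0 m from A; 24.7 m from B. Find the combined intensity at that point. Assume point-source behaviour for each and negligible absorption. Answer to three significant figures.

By superposition, sum each source's inverse-square contribution:
A: 3.37 × (2.30/17.0)² = 0.06169 lux
B: 12.7 × (2.68/24.7)² = 0.1495 lux
Total = 0.06169 + 0.1495 = 0.2112 lux.

0.211 lux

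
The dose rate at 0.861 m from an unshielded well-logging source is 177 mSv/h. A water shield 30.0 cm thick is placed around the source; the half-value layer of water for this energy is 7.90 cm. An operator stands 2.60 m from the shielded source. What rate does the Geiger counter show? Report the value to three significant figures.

1.40 mSv/h

Distance alone: 177 × (0.861/2.60)² = 177 × 0.1097 = 19.42 mSv/h.
Shield: 30.0/7.90 = 3.797 half-value layers → attenuation 2^(−3.797) = 0.07194.
Combined: 19.42 × 0.07194 = 1.397 mSv/h.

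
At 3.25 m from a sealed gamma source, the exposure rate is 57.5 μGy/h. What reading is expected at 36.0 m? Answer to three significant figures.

0.469 μGy/h

Since intensity falls as 1/r², the rate at 36.0 m is
57.5 × (3.25/36.0)² = 57.5 × 0.008150 = 0.4686 μGy/h.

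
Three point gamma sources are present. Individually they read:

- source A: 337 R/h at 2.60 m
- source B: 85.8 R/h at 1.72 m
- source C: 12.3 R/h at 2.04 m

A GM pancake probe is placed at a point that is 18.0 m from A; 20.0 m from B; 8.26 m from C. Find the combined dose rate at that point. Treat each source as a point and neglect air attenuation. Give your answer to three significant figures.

8.42 R/h

Each source contributes Iᵢ·(dᵢ/rᵢ)²; contributions add.
A: 337 × (2.60/18.0)² = 7.031 R/h
B: 85.8 × (1.72/20.0)² = 0.6346 R/h
C: 12.3 × (2.04/8.26)² = 0.7502 R/h
Total = 7.031 + 0.6346 + 0.7502 = 8.416 R/h.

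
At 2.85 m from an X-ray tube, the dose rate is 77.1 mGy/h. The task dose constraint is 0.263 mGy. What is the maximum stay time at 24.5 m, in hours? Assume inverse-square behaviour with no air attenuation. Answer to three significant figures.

0.252 h

Applying the 1/r² law, rate at 24.5 m:
(2.85/24.5)² = 0.01353, so 77.1 × 0.01353 = 1.043 mGy/h.
Stay time = 0.263 mGy ÷ 1.043 mGy/h = 0.2522 h.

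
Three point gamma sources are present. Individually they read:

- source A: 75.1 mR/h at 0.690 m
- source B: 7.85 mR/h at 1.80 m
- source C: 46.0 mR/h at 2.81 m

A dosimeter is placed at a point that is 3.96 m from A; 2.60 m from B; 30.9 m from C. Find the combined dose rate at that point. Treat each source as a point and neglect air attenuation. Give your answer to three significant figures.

By superposition, sum each source's inverse-square contribution:
A: 75.1 × (0.690/3.96)² = 2.280 mR/h
B: 7.85 × (1.80/2.60)² = 3.762 mR/h
C: 46.0 × (2.81/30.9)² = 0.3804 mR/h
Total = 2.280 + 3.762 + 0.3804 = 6.422 mR/h.

6.42 mR/h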